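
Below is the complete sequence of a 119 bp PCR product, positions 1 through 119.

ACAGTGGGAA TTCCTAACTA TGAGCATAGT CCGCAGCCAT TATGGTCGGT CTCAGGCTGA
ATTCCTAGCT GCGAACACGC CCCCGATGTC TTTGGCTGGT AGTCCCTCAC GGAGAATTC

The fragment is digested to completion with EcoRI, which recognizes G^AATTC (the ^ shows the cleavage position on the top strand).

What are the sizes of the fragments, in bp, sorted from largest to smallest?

EcoRI sites (GAATTC) start at positions 8, 59, 114.
EcoRI cuts after the first base of each site, so after positions 8, 59, 114.
Linear molecule, 3 cuts → 4 fragments:
  1–8 → 8 bp
  9–59 → 51 bp
  60–114 → 55 bp
  115–119 → 5 bp
Sorted largest to smallest: 55, 51, 8, 5 bp.

55, 51, 8, 5 bp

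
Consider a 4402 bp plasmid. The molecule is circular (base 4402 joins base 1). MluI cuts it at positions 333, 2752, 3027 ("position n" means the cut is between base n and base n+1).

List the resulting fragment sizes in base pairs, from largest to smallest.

2419, 1708, 275 bp

Circular molecule, 3 cuts → 3 fragments:
  2752 − 333 = 2419 bp
  3027 − 2752 = 275 bp
  wrap: 4402 − 3027 + 333 = 1708 bp
Sorted largest to smallest: 2419, 1708, 275 bp.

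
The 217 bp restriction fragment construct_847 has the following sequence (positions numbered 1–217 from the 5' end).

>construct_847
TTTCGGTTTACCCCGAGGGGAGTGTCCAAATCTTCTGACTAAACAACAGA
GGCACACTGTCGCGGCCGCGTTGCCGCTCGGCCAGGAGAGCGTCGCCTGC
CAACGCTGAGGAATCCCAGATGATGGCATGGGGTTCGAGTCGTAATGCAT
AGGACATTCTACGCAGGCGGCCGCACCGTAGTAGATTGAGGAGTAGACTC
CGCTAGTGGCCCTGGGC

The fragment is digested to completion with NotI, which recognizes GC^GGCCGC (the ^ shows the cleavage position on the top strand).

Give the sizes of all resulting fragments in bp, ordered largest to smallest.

NotI sites (GCGGCCGC) start at positions 62, 167.
NotI cuts after base 2 of each site, so after positions 63, 168.
Linear molecule, 2 cuts → 3 fragments:
  1–63 → 63 bp
  64–168 → 105 bp
  169–217 → 49 bp
Sorted largest to smallest: 105, 63, 49 bp.

105, 63, 49 bp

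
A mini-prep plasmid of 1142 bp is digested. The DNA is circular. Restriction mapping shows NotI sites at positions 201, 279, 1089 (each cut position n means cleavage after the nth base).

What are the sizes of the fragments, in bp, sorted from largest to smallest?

Circular molecule, 3 cuts → 3 fragments:
  279 − 201 = 78 bp
  1089 − 279 = 810 bp
  wrap: 1142 − 1089 + 201 = 254 bp
Sorted largest to smallest: 810, 254, 78 bp.

810, 254, 78 bp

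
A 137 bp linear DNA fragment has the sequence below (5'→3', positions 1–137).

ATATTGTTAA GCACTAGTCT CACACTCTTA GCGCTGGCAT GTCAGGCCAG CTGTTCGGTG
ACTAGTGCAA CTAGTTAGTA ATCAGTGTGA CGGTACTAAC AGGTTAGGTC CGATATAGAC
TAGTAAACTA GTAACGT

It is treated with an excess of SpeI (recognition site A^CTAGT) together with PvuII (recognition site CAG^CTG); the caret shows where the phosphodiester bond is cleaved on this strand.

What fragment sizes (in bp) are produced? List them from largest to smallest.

49, 37, 13, 11, 10, 9, 8 bp

SpeI sites (ACTAGT) start at positions 13, 61, 70, 119, 127.
SpeI cuts after the first base of each site, so after positions 13, 61, 70, 119, 127.
The PvuII site (CAGCTG) starts at position 48.
PvuII cuts after base 3 of each site, so after position 50.
Combined cut positions: 13, 50, 61, 70, 119, 127.
Linear molecule, 6 cuts → 7 fragments:
  1–13 → 13 bp
  14–50 → 37 bp
  51–61 → 11 bp
  62–70 → 9 bp
  71–119 → 49 bp
  120–127 → 8 bp
  128–137 → 10 bp
Sorted largest to smallest: 49, 37, 13, 11, 10, 9, 8 bp.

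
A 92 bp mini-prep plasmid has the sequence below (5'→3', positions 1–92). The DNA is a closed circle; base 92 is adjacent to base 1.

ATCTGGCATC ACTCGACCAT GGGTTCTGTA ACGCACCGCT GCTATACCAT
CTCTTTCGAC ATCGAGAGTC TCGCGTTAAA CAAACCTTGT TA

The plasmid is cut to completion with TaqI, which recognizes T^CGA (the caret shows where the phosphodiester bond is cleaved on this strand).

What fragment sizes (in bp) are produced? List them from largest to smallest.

TaqI sites (TCGA) start at positions 13, 56, 62.
TaqI cuts after the first base of each site, so after positions 13, 56, 62.
Circular molecule, 3 cuts → 3 fragments:
  14–56 → 43 bp
  57–62 → 6 bp
  63–92 then 1–13 → 30 + 13 = 43 bp
Sorted largest to smallest: 43, 43, 6 bp.

43, 43, 6 bp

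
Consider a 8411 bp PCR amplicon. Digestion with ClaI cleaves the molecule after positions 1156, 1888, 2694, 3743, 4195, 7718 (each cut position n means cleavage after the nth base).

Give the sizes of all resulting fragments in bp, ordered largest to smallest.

Linear molecule, 6 cuts → 7 fragments:
  1156 − 0 = 1156 bp
  1888 − 1156 = 732 bp
  2694 − 1888 = 806 bp
  3743 − 2694 = 1049 bp
  4195 − 3743 = 452 bp
  7718 − 4195 = 3523 bp
  8411 − 7718 = 693 bp
Sorted largest to smallest: 3523, 1156, 1049, 806, 732, 693, 452 bp.

3523, 1156, 1049, 806, 732, 693, 452 bp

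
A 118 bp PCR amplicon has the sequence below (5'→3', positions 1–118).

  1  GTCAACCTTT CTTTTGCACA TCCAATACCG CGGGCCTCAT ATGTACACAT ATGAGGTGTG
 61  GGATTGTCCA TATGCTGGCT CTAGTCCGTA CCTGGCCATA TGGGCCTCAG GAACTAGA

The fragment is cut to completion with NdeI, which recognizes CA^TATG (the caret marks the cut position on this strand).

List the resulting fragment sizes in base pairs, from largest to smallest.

39, 28, 21, 20, 10 bp

NdeI sites (CATATG) start at positions 38, 48, 69, 97.
NdeI cuts after base 2 of each site, so after positions 39, 49, 70, 98.
Linear molecule, 4 cuts → 5 fragments:
  1–39 → 39 bp
  40–49 → 10 bp
  50–70 → 21 bp
  71–98 → 28 bp
  99–118 → 20 bp
Sorted largest to smallest: 39, 28, 21, 20, 10 bp.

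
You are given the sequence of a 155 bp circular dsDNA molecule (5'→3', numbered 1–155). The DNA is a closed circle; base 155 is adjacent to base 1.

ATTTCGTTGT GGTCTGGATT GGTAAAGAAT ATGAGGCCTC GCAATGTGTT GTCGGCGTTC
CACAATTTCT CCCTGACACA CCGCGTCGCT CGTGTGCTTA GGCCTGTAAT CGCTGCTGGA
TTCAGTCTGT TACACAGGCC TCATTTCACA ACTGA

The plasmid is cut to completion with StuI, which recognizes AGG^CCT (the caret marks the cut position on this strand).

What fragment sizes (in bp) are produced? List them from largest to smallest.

StuI sites (AGGCCT) start at positions 34, 100, 136.
StuI cuts after base 3 of each site, so after positions 36, 102, 138.
Circular molecule, 3 cuts → 3 fragments:
  37–102 → 66 bp
  103–138 → 36 bp
  139–155 then 1–36 → 17 + 36 = 53 bp
Sorted largest to smallest: 66, 53, 36 bp.

66, 53, 36 bp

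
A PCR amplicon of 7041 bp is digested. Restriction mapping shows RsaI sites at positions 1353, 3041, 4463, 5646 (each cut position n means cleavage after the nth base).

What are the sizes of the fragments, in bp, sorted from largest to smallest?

1688, 1422, 1395, 1353, 1183 bp

Linear molecule, 4 cuts → 5 fragments:
  1353 − 0 = 1353 bp
  3041 − 1353 = 1688 bp
  4463 − 3041 = 1422 bp
  5646 − 4463 = 1183 bp
  7041 − 5646 = 1395 bp
Sorted largest to smallest: 1688, 1422, 1395, 1353, 1183 bp.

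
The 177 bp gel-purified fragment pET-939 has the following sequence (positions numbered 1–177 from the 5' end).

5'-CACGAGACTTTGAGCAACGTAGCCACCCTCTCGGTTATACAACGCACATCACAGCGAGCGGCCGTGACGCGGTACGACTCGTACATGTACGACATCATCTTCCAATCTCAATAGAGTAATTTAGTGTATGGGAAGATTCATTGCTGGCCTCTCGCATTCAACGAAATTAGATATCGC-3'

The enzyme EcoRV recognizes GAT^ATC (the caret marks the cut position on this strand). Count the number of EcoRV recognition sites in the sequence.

GATATC occurs starting at position 170.
EcoRV cuts at 1 site.

1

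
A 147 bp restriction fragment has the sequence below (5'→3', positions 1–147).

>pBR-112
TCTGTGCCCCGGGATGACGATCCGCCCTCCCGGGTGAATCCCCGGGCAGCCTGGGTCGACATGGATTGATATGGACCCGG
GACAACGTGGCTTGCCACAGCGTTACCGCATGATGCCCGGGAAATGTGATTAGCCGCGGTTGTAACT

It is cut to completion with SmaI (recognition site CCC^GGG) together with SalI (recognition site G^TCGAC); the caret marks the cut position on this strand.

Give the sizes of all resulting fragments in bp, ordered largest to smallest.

SmaI sites (CCCGGG) start at positions 8, 29, 41, 76, 116.
SmaI cuts after base 3 of each site, so after positions 10, 31, 43, 78, 118.
The SalI site (GTCGAC) starts at position 55.
SalI cuts after the first base of each site, so after position 55.
Combined cut positions: 10, 31, 43, 55, 78, 118.
Linear molecule, 6 cuts → 7 fragments:
  1–10 → 10 bp
  11–31 → 21 bp
  32–43 → 12 bp
  44–55 → 12 bp
  56–78 → 23 bp
  79–118 → 40 bp
  119–147 → 29 bp
Sorted largest to smallest: 40, 29, 23, 21, 12, 12, 10 bp.

40, 29, 23, 21, 12, 12, 10 bp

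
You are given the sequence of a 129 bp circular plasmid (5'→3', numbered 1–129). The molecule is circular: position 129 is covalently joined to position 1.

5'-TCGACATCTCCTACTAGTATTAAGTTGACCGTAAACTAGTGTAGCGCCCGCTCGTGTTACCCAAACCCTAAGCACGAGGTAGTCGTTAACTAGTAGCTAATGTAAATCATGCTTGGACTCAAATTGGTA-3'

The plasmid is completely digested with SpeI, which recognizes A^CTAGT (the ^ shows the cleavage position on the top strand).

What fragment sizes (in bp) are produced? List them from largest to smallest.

SpeI sites (ACTAGT) start at positions 13, 35, 89.
SpeI cuts after the first base of each site, so after positions 13, 35, 89.
Circular molecule, 3 cuts → 3 fragments:
  14–35 → 22 bp
  36–89 → 54 bp
  90–129 then 1–13 → 40 + 13 = 53 bp
Sorted largest to smallest: 54, 53, 22 bp.

54, 53, 22 bp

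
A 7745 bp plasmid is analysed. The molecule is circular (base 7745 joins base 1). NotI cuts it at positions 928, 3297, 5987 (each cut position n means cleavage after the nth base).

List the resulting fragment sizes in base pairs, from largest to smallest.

2690, 2686, 2369 bp

Circular molecule, 3 cuts → 3 fragments:
  3297 − 928 = 2369 bp
  5987 − 3297 = 2690 bp
  wrap: 7745 − 5987 + 928 = 2686 bp
Sorted largest to smallest: 2690, 2686, 2369 bp.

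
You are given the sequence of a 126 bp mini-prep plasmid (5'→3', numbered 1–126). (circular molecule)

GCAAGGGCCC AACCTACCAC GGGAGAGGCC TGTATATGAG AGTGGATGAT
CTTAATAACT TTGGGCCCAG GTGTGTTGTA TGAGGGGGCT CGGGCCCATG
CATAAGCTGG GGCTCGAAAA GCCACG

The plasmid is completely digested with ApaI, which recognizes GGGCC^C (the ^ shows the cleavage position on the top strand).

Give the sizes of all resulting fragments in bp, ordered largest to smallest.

ApaI sites (GGGCCC) start at positions 5, 63, 92.
ApaI cuts after base 5 of each site (before the last base), so after positions 9, 67, 96.
Circular molecule, 3 cuts → 3 fragments:
  10–67 → 58 bp
  68–96 → 29 bp
  97–126 then 1–9 → 30 + 9 = 39 bp
Sorted largest to smallest: 58, 39, 29 bp.

58, 39, 29 bp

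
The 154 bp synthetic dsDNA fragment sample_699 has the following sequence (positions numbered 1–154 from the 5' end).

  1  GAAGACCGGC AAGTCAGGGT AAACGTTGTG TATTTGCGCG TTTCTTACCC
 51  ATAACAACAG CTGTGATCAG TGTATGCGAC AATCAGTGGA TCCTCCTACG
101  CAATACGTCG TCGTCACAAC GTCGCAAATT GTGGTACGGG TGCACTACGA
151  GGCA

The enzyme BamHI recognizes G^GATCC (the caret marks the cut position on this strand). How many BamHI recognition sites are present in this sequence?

1

GGATCC occurs starting at position 88.
BamHI cuts at 1 site.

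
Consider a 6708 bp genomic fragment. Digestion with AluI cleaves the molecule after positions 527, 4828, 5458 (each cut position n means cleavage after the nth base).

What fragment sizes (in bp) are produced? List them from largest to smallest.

Linear molecule, 3 cuts → 4 fragments:
  527 − 0 = 527 bp
  4828 − 527 = 4301 bp
  5458 − 4828 = 630 bp
  6708 − 5458 = 1250 bp
Sorted largest to smallest: 4301, 1250, 630, 527 bp.

4301, 1250, 630, 527 bp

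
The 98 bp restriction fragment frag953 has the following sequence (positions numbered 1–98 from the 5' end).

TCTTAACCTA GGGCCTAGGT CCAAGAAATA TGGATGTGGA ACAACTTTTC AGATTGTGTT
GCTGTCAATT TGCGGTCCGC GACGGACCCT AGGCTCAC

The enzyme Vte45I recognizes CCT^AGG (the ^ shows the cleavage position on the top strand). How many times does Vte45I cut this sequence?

CCTAGG occurs starting at positions 7, 14, 88.
Vte45I cuts at 3 sites.

3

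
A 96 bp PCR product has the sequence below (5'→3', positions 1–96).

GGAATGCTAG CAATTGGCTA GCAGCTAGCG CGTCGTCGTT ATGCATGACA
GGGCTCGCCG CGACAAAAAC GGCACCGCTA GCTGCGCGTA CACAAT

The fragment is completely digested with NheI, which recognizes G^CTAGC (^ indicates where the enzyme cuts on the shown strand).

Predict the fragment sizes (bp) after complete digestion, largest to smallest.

NheI sites (GCTAGC) start at positions 6, 17, 24, 77.
NheI cuts after the first base of each site, so after positions 6, 17, 24, 77.
Linear molecule, 4 cuts → 5 fragments:
  1–6 → 6 bp
  7–17 → 11 bp
  18–24 → 7 bp
  25–77 → 53 bp
  78–96 → 19 bp
Sorted largest to smallest: 53, 19, 11, 7, 6 bp.

53, 19, 11, 7, 6 bp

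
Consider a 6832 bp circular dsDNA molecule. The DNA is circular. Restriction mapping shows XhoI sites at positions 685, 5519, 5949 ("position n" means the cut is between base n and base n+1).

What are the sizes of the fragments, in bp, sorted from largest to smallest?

Circular molecule, 3 cuts → 3 fragments:
  5519 − 685 = 4834 bp
  5949 − 5519 = 430 bp
  wrap: 6832 − 5949 + 685 = 1568 bp
Sorted largest to smallest: 4834, 1568, 430 bp.

4834, 1568, 430 bp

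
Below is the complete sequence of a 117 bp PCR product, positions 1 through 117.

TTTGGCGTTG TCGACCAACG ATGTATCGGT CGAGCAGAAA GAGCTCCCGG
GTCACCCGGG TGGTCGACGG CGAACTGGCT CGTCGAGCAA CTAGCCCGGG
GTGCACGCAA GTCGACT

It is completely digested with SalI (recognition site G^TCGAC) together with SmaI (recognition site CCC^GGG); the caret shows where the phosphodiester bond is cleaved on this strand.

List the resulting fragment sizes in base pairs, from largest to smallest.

38, 34, 14, 10, 9, 6, 6 bp

SalI sites (GTCGAC) start at positions 10, 63, 111.
SalI cuts after the first base of each site, so after positions 10, 63, 111.
SmaI sites (CCCGGG) start at positions 46, 55, 95.
SmaI cuts after base 3 of each site, so after positions 48, 57, 97.
Combined cut positions: 10, 48, 57, 63, 97, 111.
Linear molecule, 6 cuts → 7 fragments:
  1–10 → 10 bp
  11–48 → 38 bp
  49–57 → 9 bp
  58–63 → 6 bp
  64–97 → 34 bp
  98–111 → 14 bp
  112–117 → 6 bp
Sorted largest to smallest: 38, 34, 14, 10, 9, 6, 6 bp.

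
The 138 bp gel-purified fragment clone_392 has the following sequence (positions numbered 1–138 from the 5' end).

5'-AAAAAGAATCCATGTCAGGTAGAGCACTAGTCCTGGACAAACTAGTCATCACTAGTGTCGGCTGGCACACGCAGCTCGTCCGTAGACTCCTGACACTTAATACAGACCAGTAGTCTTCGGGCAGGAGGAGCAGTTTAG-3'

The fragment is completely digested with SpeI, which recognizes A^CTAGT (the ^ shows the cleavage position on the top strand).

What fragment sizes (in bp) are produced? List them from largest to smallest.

SpeI sites (ACTAGT) start at positions 26, 41, 51.
SpeI cuts after the first base of each site, so after positions 26, 41, 51.
Linear molecule, 3 cuts → 4 fragments:
  1–26 → 26 bp
  27–41 → 15 bp
  42–51 → 10 bp
  52–138 → 87 bp
Sorted largest to smallest: 87, 26, 15, 10 bp.

87, 26, 15, 10 bp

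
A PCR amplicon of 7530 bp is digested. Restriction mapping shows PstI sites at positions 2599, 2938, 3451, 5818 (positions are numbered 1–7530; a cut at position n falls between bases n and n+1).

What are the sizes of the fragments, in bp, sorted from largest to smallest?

Linear molecule, 4 cuts → 5 fragments:
  2599 − 0 = 2599 bp
  2938 − 2599 = 339 bp
  3451 − 2938 = 513 bp
  5818 − 3451 = 2367 bp
  7530 − 5818 = 1712 bp
Sorted largest to smallest: 2599, 2367, 1712, 513, 339 bp.

2599, 2367, 1712, 513, 339 bp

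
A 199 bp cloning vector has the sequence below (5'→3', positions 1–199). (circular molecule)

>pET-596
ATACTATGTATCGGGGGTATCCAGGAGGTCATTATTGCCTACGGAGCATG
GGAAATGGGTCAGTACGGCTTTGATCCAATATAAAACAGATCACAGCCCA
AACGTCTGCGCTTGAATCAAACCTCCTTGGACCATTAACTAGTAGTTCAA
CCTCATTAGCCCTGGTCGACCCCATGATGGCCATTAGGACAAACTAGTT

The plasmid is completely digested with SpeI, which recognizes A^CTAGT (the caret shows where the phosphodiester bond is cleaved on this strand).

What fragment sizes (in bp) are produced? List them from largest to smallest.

SpeI sites (ACTAGT) start at positions 138, 193.
SpeI cuts after the first base of each site, so after positions 138, 193.
Circular molecule, 2 cuts → 2 fragments:
  139–193 → 55 bp
  194–199 then 1–138 → 6 + 138 = 144 bp
Sorted largest to smallest: 144, 55 bp.

144, 55 bp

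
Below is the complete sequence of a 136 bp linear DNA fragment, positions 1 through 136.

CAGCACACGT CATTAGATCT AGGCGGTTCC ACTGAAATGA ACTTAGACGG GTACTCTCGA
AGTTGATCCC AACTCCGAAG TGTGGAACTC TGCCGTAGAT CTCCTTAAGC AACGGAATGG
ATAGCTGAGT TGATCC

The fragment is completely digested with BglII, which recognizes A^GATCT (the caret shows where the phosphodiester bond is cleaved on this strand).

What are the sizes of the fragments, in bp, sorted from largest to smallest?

BglII sites (AGATCT) start at positions 15, 97.
BglII cuts after the first base of each site, so after positions 15, 97.
Linear molecule, 2 cuts → 3 fragments:
  1–15 → 15 bp
  16–97 → 82 bp
  98–136 → 39 bp
Sorted largest to smallest: 82, 39, 15 bp.

82, 39, 15 bp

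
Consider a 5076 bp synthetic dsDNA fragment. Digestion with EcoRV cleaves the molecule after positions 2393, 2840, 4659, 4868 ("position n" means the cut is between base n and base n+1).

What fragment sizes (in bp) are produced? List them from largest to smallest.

Linear molecule, 4 cuts → 5 fragments:
  2393 − 0 = 2393 bp
  2840 − 2393 = 447 bp
  4659 − 2840 = 1819 bp
  4868 − 4659 = 209 bp
  5076 − 4868 = 208 bp
Sorted largest to smallest: 2393, 1819, 447, 209, 208 bp.

2393, 1819, 447, 209, 208 bp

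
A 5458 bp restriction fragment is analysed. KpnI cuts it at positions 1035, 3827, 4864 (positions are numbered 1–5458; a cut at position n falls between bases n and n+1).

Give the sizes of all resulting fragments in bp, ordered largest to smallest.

Linear molecule, 3 cuts → 4 fragments:
  1035 − 0 = 1035 bp
  3827 − 1035 = 2792 bp
  4864 − 3827 = 1037 bp
  5458 − 4864 = 594 bp
Sorted largest to smallest: 2792, 1037, 1035, 594 bp.

2792, 1037, 1035, 594 bp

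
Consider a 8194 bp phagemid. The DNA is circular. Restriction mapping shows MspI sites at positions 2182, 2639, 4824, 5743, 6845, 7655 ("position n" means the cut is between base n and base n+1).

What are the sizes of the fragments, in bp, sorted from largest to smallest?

2721, 2185, 1102, 919, 810, 457 bp

Circular molecule, 6 cuts → 6 fragments:
  2639 − 2182 = 457 bp
  4824 − 2639 = 2185 bp
  5743 − 4824 = 919 bp
  6845 − 5743 = 1102 bp
  7655 − 6845 = 810 bp
  wrap: 8194 − 7655 + 2182 = 2721 bp
Sorted largest to smallest: 2721, 2185, 1102, 919, 810, 457 bp.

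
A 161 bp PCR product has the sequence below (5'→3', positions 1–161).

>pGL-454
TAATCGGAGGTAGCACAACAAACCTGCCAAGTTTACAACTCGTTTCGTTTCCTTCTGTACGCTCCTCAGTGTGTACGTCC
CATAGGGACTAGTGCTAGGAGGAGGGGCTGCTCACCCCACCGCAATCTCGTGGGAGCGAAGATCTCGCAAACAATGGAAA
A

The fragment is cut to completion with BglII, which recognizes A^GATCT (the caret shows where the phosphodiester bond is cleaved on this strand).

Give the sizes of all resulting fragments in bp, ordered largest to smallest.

140, 21 bp

The BglII site (AGATCT) starts at position 140.
BglII cuts after the first base of each site, so after position 140.
Linear molecule, 1 cut → 2 fragments:
  1–140 → 140 bp
  141–161 → 21 bp
Sorted largest to smallest: 140, 21 bp.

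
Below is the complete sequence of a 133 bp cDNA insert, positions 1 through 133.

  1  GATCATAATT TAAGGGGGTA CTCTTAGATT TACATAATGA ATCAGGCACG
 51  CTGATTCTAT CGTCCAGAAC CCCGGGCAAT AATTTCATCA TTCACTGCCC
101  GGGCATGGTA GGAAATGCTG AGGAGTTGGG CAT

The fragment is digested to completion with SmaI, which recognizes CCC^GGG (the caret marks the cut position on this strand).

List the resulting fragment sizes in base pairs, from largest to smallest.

SmaI sites (CCCGGG) start at positions 71, 98.
SmaI cuts after base 3 of each site, so after positions 73, 100.
Linear molecule, 2 cuts → 3 fragments:
  1–73 → 73 bp
  74–100 → 27 bp
  101–133 → 33 bp
Sorted largest to smallest: 73, 33, 27 bp.

73, 33, 27 bp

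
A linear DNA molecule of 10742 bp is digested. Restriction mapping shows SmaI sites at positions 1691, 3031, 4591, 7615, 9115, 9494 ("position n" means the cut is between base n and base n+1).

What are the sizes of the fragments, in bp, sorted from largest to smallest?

3024, 1691, 1560, 1500, 1340, 1248, 379 bp

Linear molecule, 6 cuts → 7 fragments:
  1691 − 0 = 1691 bp
  3031 − 1691 = 1340 bp
  4591 − 3031 = 1560 bp
  7615 − 4591 = 3024 bp
  9115 − 7615 = 1500 bp
  9494 − 9115 = 379 bp
  10742 − 9494 = 1248 bp
Sorted largest to smallest: 3024, 1691, 1560, 1500, 1340, 1248, 379 bp.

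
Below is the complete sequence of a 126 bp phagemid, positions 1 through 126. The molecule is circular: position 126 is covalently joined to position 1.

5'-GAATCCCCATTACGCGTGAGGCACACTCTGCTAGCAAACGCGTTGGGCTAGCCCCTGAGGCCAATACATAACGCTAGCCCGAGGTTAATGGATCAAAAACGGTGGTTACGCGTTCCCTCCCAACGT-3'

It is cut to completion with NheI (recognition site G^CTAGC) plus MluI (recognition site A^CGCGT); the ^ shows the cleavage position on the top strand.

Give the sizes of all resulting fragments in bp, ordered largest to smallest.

NheI sites (GCTAGC) start at positions 30, 47, 73.
NheI cuts after the first base of each site, so after positions 30, 47, 73.
MluI sites (ACGCGT) start at positions 12, 38, 108.
MluI cuts after the first base of each site, so after positions 12, 38, 108.
Combined cut positions: 12, 30, 38, 47, 73, 108.
Circular molecule, 6 cuts → 6 fragments:
  13–30 → 18 bp
  31–38 → 8 bp
  39–47 → 9 bp
  48–73 → 26 bp
  74–108 → 35 bp
  109–126 then 1–12 → 18 + 12 = 30 bp
Sorted largest to smallest: 35, 30, 26, 18, 9, 8 bp.

35, 30, 26, 18, 9, 8 bp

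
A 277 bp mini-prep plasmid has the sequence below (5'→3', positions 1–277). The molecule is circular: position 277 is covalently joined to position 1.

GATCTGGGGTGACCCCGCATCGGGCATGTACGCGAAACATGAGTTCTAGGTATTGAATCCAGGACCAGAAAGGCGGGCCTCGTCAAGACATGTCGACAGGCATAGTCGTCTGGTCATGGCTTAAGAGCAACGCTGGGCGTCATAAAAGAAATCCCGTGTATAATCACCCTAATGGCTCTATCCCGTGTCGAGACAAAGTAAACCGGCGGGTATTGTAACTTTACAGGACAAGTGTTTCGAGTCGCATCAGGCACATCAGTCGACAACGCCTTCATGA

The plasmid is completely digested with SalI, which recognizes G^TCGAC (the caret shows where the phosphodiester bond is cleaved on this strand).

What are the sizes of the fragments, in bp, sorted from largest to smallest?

167, 110 bp

SalI sites (GTCGAC) start at positions 92, 259.
SalI cuts after the first base of each site, so after positions 92, 259.
Circular molecule, 2 cuts → 2 fragments:
  93–259 → 167 bp
  260–277 then 1–92 → 18 + 92 = 110 bp
Sorted largest to smallest: 167, 110 bp.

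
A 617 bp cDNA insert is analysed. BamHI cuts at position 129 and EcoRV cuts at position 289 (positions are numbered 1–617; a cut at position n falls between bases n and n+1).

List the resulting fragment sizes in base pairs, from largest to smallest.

328, 160, 129 bp

Combined cut positions (sorted): 129, 289.
Linear molecule, 2 cuts → 3 fragments:
  129 − 0 = 129 bp
  289 − 129 = 160 bp
  617 − 289 = 328 bp
Sorted largest to smallest: 328, 160, 129 bp.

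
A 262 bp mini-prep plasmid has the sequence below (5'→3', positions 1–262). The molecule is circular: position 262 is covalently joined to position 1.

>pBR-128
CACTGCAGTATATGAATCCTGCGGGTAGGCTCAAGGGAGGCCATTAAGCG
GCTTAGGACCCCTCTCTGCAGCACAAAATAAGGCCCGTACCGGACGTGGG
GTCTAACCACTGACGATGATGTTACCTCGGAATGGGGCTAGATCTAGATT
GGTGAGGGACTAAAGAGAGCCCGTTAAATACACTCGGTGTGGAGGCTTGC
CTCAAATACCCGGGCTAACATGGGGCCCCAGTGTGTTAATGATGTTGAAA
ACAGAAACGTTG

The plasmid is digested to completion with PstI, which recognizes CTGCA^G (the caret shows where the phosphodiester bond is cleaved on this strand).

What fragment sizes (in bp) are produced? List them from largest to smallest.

199, 63 bp

PstI sites (CTGCAG) start at positions 3, 66.
PstI cuts after base 5 of each site (before the last base), so after positions 7, 70.
Circular molecule, 2 cuts → 2 fragments:
  8–70 → 63 bp
  71–262 then 1–7 → 192 + 7 = 199 bp
Sorted largest to smallest: 199, 63 bp.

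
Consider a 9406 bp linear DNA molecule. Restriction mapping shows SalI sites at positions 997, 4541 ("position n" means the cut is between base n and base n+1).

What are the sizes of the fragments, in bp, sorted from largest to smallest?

4865, 3544, 997 bp

Linear molecule, 2 cuts → 3 fragments:
  997 − 0 = 997 bp
  4541 − 997 = 3544 bp
  9406 − 4541 = 4865 bp
Sorted largest to smallest: 4865, 3544, 997 bp.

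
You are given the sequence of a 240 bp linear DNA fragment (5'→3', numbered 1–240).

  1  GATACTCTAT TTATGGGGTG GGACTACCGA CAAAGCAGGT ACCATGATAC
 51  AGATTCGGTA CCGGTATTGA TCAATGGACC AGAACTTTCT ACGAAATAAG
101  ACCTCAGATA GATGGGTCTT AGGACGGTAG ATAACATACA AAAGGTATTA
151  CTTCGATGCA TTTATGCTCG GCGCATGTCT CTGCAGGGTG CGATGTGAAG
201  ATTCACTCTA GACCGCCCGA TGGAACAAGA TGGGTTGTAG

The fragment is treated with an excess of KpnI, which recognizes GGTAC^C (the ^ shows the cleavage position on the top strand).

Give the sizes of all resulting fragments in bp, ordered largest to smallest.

KpnI sites (GGTACC) start at positions 38, 57.
KpnI cuts after base 5 of each site (before the last base), so after positions 42, 61.
Linear molecule, 2 cuts → 3 fragments:
  1–42 → 42 bp
  43–61 → 19 bp
  62–240 → 179 bp
Sorted largest to smallest: 179, 42, 19 bp.

179, 42, 19 bp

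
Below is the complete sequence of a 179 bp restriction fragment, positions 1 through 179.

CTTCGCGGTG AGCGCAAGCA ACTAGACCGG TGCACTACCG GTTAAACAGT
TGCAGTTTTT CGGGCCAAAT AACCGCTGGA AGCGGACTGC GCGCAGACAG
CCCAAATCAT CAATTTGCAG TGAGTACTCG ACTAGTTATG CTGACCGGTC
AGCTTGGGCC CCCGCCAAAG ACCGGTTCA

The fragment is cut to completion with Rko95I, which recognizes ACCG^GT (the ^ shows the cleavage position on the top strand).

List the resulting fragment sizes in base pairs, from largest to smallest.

Rko95I sites (ACCGGT) start at positions 26, 37, 144, 171.
Rko95I cuts after base 4 of each site, so after positions 29, 40, 147, 174.
Linear molecule, 4 cuts → 5 fragments:
  1–29 → 29 bp
  30–40 → 11 bp
  41–147 → 107 bp
  148–174 → 27 bp
  175–179 → 5 bp
Sorted largest to smallest: 107, 29, 27, 11, 5 bp.

107, 29, 27, 11, 5 bp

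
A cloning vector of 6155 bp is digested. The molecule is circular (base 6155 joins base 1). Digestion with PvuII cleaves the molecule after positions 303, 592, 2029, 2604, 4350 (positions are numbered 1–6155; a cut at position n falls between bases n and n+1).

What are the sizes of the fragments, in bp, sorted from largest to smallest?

2108, 1746, 1437, 575, 289 bp

Circular molecule, 5 cuts → 5 fragments:
  592 − 303 = 289 bp
  2029 − 592 = 1437 bp
  2604 − 2029 = 575 bp
  4350 − 2604 = 1746 bp
  wrap: 6155 − 4350 + 303 = 2108 bp
Sorted largest to smallest: 2108, 1746, 1437, 575, 289 bp.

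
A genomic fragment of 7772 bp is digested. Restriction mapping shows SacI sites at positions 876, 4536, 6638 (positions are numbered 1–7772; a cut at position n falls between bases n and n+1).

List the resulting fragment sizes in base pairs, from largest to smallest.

3660, 2102, 1134, 876 bp

Linear molecule, 3 cuts → 4 fragments:
  876 − 0 = 876 bp
  4536 − 876 = 3660 bp
  6638 − 4536 = 2102 bp
  7772 − 6638 = 1134 bp
Sorted largest to smallest: 3660, 2102, 1134, 876 bp.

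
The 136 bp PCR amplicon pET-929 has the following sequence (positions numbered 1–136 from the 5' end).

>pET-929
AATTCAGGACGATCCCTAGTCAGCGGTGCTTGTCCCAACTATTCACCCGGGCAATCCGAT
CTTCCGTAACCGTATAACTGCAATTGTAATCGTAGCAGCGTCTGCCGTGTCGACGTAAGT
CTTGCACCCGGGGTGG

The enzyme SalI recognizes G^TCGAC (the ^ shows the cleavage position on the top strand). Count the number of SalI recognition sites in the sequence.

GTCGAC occurs starting at position 109.
SalI cuts at 1 site.

1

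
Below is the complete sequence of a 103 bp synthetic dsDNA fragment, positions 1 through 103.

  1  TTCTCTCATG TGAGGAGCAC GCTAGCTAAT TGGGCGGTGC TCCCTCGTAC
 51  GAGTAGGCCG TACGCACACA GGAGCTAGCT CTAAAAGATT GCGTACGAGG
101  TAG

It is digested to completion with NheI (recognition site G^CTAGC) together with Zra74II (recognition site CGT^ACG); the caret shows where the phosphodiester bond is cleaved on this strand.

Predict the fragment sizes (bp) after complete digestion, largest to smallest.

NheI sites (GCTAGC) start at positions 21, 74.
NheI cuts after the first base of each site, so after positions 21, 74.
Zra74II sites (CGTACG) start at positions 46, 59, 92.
Zra74II cuts after base 3 of each site, so after positions 48, 61, 94.
Combined cut positions: 21, 48, 61, 74, 94.
Linear molecule, 5 cuts → 6 fragments:
  1–21 → 21 bp
  22–48 → 27 bp
  49–61 → 13 bp
  62–74 → 13 bp
  75–94 → 20 bp
  95–103 → 9 bp
Sorted largest to smallest: 27, 21, 20, 13, 13, 9 bp.

27, 21, 20, 13, 13, 9 bp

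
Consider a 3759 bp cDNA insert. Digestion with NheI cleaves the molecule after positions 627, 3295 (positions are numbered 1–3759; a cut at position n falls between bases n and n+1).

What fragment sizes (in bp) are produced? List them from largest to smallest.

Linear molecule, 2 cuts → 3 fragments:
  627 − 0 = 627 bp
  3295 − 627 = 2668 bp
  3759 − 3295 = 464 bp
Sorted largest to smallest: 2668, 627, 464 bp.

2668, 627, 464 bp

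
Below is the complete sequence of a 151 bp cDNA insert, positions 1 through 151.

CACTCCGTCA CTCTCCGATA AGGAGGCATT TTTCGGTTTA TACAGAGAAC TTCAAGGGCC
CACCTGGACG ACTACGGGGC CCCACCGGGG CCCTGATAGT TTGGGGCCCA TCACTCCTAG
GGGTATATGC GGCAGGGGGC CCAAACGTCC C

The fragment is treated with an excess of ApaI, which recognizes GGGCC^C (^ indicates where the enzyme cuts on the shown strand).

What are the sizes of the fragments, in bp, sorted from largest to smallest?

ApaI sites (GGGCCC) start at positions 56, 77, 88, 104, 137.
ApaI cuts after base 5 of each site (before the last base), so after positions 60, 81, 92, 108, 141.
Linear molecule, 5 cuts → 6 fragments:
  1–60 → 60 bp
  61–81 → 21 bp
  82–92 → 11 bp
  93–108 → 16 bp
  109–141 → 33 bp
  142–151 → 10 bp
Sorted largest to smallest: 60, 33, 21, 16, 11, 10 bp.

60, 33, 21, 16, 11, 10 bp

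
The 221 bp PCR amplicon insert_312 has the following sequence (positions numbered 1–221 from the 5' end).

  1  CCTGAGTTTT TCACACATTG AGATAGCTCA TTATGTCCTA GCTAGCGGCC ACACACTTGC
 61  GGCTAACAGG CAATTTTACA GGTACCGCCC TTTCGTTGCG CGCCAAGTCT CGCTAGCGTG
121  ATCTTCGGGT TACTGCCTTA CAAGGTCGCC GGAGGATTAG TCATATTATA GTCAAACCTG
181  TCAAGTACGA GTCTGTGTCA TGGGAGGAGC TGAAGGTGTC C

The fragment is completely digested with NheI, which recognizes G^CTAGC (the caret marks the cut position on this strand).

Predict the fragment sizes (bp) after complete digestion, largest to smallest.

NheI sites (GCTAGC) start at positions 41, 112.
NheI cuts after the first base of each site, so after positions 41, 112.
Linear molecule, 2 cuts → 3 fragments:
  1–41 → 41 bp
  42–112 → 71 bp
  113–221 → 109 bp
Sorted largest to smallest: 109, 71, 41 bp.

109, 71, 41 bp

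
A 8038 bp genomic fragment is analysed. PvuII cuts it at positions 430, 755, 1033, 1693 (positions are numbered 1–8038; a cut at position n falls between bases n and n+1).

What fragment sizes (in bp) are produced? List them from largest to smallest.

Linear molecule, 4 cuts → 5 fragments:
  430 − 0 = 430 bp
  755 − 430 = 325 bp
  1033 − 755 = 278 bp
  1693 − 1033 = 660 bp
  8038 − 1693 = 6345 bp
Sorted largest to smallest: 6345, 660, 430, 325, 278 bp.

6345, 660, 430, 325, 278 bp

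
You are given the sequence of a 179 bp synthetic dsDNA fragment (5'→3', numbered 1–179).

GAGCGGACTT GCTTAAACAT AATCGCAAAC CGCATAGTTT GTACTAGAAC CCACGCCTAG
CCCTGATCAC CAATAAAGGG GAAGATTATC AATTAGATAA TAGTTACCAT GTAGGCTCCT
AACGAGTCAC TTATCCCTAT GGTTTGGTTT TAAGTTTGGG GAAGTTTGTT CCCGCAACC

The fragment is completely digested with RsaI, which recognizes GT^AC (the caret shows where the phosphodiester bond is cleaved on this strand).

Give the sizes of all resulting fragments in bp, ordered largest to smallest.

The RsaI site (GTAC) starts at position 41.
RsaI cuts after base 2 of each site, so after position 42.
Linear molecule, 1 cut → 2 fragments:
  1–42 → 42 bp
  43–179 → 137 bp
Sorted largest to smallest: 137, 42 bp.

137, 42 bp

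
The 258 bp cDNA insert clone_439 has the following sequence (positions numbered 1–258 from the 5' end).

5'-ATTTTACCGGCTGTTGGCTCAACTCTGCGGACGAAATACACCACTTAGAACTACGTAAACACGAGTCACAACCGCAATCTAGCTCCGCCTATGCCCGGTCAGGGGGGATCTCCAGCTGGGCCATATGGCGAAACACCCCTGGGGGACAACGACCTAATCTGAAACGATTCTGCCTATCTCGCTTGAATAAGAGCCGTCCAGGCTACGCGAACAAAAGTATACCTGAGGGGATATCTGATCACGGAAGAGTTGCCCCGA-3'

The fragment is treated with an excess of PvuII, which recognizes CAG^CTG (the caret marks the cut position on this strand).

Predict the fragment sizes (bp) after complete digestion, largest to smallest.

143, 115 bp

The PvuII site (CAGCTG) starts at position 113.
PvuII cuts after base 3 of each site, so after position 115.
Linear molecule, 1 cut → 2 fragments:
  1–115 → 115 bp
  116–258 → 143 bp
Sorted largest to smallest: 143, 115 bp.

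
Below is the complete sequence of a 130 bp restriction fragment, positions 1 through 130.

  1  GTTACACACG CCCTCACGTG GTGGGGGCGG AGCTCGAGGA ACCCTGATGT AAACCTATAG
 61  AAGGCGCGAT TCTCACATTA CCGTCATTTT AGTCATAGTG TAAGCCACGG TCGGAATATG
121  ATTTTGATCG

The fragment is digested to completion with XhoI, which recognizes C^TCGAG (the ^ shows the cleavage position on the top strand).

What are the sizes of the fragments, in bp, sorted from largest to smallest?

The XhoI site (CTCGAG) starts at position 33.
XhoI cuts after the first base of each site, so after position 33.
Linear molecule, 1 cut → 2 fragments:
  1–33 → 33 bp
  34–130 → 97 bp
Sorted largest to smallest: 97, 33 bp.

97, 33 bp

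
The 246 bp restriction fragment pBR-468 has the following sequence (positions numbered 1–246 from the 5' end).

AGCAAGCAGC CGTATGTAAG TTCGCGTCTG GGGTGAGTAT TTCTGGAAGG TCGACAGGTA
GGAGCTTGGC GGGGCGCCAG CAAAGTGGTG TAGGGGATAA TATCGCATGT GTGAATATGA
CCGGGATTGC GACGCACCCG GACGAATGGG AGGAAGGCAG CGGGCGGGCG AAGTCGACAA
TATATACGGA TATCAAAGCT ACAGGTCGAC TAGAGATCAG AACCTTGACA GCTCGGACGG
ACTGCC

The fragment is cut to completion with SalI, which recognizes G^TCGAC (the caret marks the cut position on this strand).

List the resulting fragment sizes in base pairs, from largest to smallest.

SalI sites (GTCGAC) start at positions 50, 173, 205.
SalI cuts after the first base of each site, so after positions 50, 173, 205.
Linear molecule, 3 cuts → 4 fragments:
  1–50 → 50 bp
  51–173 → 123 bp
  174–205 → 32 bp
  206–246 → 41 bp
Sorted largest to smallest: 123, 50, 41, 32 bp.

123, 50, 41, 32 bp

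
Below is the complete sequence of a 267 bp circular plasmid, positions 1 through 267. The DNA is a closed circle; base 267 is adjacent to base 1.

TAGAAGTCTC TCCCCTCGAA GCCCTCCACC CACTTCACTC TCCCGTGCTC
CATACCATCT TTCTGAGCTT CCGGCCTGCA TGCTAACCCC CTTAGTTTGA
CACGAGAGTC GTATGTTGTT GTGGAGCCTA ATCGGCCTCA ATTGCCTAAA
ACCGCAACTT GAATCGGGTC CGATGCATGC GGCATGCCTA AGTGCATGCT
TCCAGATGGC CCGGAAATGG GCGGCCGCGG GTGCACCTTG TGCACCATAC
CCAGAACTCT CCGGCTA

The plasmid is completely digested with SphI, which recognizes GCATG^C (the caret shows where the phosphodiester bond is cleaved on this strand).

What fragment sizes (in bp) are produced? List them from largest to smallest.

151, 97, 12, 7 bp

SphI sites (GCATGC) start at positions 78, 175, 182, 194.
SphI cuts after base 5 of each site (before the last base), so after positions 82, 179, 186, 198.
Circular molecule, 4 cuts → 4 fragments:
  83–179 → 97 bp
  180–186 → 7 bp
  187–198 → 12 bp
  199–267 then 1–82 → 69 + 82 = 151 bp
Sorted largest to smallest: 151, 97, 12, 7 bp.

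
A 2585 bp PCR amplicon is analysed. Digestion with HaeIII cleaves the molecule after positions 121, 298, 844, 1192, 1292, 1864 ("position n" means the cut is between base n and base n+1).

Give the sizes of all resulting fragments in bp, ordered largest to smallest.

721, 572, 546, 348, 177, 121, 100 bp

Linear molecule, 6 cuts → 7 fragments:
  121 − 0 = 121 bp
  298 − 121 = 177 bp
  844 − 298 = 546 bp
  1192 − 844 = 348 bp
  1292 − 1192 = 100 bp
  1864 − 1292 = 572 bp
  2585 − 1864 = 721 bp
Sorted largest to smallest: 721, 572, 546, 348, 177, 121, 100 bp.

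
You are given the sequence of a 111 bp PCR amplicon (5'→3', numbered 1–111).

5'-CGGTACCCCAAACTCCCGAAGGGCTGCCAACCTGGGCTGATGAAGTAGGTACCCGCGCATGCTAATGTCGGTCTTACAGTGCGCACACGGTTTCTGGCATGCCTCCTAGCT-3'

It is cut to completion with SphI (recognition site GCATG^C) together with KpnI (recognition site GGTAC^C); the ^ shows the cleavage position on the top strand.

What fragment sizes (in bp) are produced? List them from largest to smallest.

SphI sites (GCATGC) start at positions 57, 97.
SphI cuts after base 5 of each site (before the last base), so after positions 61, 101.
KpnI sites (GGTACC) start at positions 2, 48.
KpnI cuts after base 5 of each site (before the last base), so after positions 6, 52.
Combined cut positions: 6, 52, 61, 101.
Linear molecule, 4 cuts → 5 fragments:
  1–6 → 6 bp
  7–52 → 46 bp
  53–61 → 9 bp
  62–101 → 40 bp
  102–111 → 10 bp
Sorted largest to smallest: 46, 40, 10, 9, 6 bp.

46, 40, 10, 9, 6 bp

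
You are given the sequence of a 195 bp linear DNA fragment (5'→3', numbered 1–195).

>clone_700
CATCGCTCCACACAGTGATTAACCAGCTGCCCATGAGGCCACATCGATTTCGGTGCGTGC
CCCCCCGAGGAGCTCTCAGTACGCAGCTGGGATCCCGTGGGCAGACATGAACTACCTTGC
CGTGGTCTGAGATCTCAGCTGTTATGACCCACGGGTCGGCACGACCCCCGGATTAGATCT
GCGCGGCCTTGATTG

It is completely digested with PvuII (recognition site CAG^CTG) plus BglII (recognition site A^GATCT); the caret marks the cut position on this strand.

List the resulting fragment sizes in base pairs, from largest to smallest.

PvuII sites (CAGCTG) start at positions 24, 84, 136.
PvuII cuts after base 3 of each site, so after positions 26, 86, 138.
BglII sites (AGATCT) start at positions 130, 175.
BglII cuts after the first base of each site, so after positions 130, 175.
Combined cut positions: 26, 86, 130, 138, 175.
Linear molecule, 5 cuts → 6 fragments:
  1–26 → 26 bp
  27–86 → 60 bp
  87–130 → 44 bp
  131–138 → 8 bp
  139–175 → 37 bp
  176–195 → 20 bp
Sorted largest to smallest: 60, 44, 37, 26, 20, 8 bp.

60, 44, 37, 26, 20, 8 bp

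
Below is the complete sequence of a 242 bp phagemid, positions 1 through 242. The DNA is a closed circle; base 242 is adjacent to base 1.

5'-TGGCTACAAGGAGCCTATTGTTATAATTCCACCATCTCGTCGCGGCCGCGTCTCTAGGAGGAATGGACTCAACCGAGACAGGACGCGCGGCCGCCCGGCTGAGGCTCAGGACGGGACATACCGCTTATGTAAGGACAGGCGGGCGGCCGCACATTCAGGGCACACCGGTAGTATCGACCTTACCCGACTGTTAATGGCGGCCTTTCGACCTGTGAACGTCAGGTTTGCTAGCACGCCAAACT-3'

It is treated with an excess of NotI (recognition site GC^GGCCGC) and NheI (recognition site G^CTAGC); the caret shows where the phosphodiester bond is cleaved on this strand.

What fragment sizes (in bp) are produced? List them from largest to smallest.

NotI sites (GCGGCCGC) start at positions 42, 87, 143.
NotI cuts after base 2 of each site, so after positions 43, 88, 144.
The NheI site (GCTAGC) starts at position 227.
NheI cuts after the first base of each site, so after position 227.
Combined cut positions: 43, 88, 144, 227.
Circular molecule, 4 cuts → 4 fragments:
  44–88 → 45 bp
  89–144 → 56 bp
  145–227 → 83 bp
  228–242 then 1–43 → 15 + 43 = 58 bp
Sorted largest to smallest: 83, 58, 56, 45 bp.

83, 58, 56, 45 bp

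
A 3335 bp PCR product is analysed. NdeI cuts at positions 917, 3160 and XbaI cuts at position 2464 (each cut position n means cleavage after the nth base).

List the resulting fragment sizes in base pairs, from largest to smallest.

1547, 917, 696, 175 bp

Combined cut positions (sorted): 917, 2464, 3160.
Linear molecule, 3 cuts → 4 fragments:
  917 − 0 = 917 bp
  2464 − 917 = 1547 bp
  3160 − 2464 = 696 bp
  3335 − 3160 = 175 bp
Sorted largest to smallest: 1547, 917, 696, 175 bp.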